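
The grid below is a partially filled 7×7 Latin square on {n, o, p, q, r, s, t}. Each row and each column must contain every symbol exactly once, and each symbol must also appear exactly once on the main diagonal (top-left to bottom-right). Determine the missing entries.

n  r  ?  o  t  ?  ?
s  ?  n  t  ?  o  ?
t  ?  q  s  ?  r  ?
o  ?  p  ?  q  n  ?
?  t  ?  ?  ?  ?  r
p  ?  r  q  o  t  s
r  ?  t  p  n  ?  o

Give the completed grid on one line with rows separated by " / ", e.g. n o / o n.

n r s o t q p / s p n t r o q / t o q s p r n / o s p r q n t / q t o n s p r / p n r q o t s / r q t p n s o

(r1,c3): row 1 has {n,o,r,t}; column 3 has {n,p,q,r,t}, so it must be s.
(r2,c2): row 2 has {n,o,s,t}; column 2 has {r,t}; the diagonal has {n,o,q,t}, so it must be p.
(r2,c5): row 2 has {n,o,p,s,t}; column 5 has {n,o,q,t}, so it must be r.
(r2,c7): row 2 has {n,o,p,r,s,t}; column 7 has {o,r,s}, so it must be q.
(r3,c5): row 3 has {q,r,s,t}; column 5 has {n,o,q,r,t}, so it must be p.
(r3,c7): row 3 has {p,q,r,s,t}; column 7 has {o,q,r,s}, so it must be n.
(r4,c2): row 4 has {n,o,p,q}; column 2 has {p,r,t}, so it must be s.
(r4,c4): row 4 has {n,o,p,q,s}; column 4 has {o,p,q,s,t}; the diagonal has {n,o,p,q,t}, so it must be r.
(r4,c7): row 4 has {n,o,p,q,r,s}; column 7 has {n,o,q,r,s}, so it must be t.
(r5,c1): row 5 has {r,t}; column 1 has {n,o,p,r,s,t}, so it must be q.
(r5,c3): row 5 has {q,r,t}; column 3 has {n,p,q,r,s,t}, so it must be o.
(r5,c4): row 5 has {o,q,r,t}; column 4 has {o,p,q,r,s,t}, so it must be n.
(r5,c5): row 5 has {n,o,q,r,t}; column 5 has {n,o,p,q,r,t}; the diagonal has {n,o,p,q,r,t}, so it must be s.
(r5,c6): row 5 has {n,o,q,r,s,t}; column 6 has {n,o,r,t}, so it must be p.
(r6,c2): row 6 has {o,p,q,r,s,t}; column 2 has {p,r,s,t}, so it must be n.
(r7,c2): row 7 has {n,o,p,r,t}; column 2 has {n,p,r,s,t}, so it must be q.
(r7,c6): row 7 has {n,o,p,q,r,t}; column 6 has {n,o,p,r,t}, so it must be s.
(r1,c6): row 1 has {n,o,r,s,t}; column 6 has {n,o,p,r,s,t}, so it must be q.
(r1,c7): row 1 has {n,o,q,r,s,t}; column 7 has {n,o,q,r,s,t}, so it must be p.
(r3,c2): row 3 has {n,p,q,r,s,t}; column 2 has {n,p,q,r,s,t}, so it must be o.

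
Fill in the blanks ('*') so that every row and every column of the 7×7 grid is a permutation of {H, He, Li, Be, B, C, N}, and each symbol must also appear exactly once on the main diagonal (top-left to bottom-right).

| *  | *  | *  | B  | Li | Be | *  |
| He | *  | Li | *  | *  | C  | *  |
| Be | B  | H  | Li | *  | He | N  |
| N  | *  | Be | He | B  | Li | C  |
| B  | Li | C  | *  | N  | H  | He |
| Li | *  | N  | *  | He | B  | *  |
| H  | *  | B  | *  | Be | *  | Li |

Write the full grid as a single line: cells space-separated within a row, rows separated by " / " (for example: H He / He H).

row 1 has {Li,Be,B}; column 1 has {H,He,Li,Be,B,N}; the diagonal has {H,He,Li,B,N} — only C is left for (r1,c1).
row 1 has {Li,Be,B,C}; column 3 has {H,Li,Be,B,C,N} — only He is left for (r1,c3).
row 1 has {He,Li,Be,B,C}; column 7 has {He,Li,C,N} — only H is left for (r1,c7).
row 2 has {He,Li,C}; column 2 has {Li,B}; the diagonal has {H,He,Li,B,C,N} — only Be is left for (r2,c2).
row 2 has {He,Li,Be,C}; column 5 has {He,Li,Be,B,N} — only H is left for (r2,c5).
row 2 has {H,He,Li,Be,C}; column 7 has {H,He,Li,C,N} — only B is left for (r2,c7).
row 3 has {H,He,Li,Be,B,N}; column 5 has {H,He,Li,Be,B,N} — only C is left for (r3,c5).
row 4 has {He,Li,Be,B,C,N}; column 2 has {Li,Be,B} — only H is left for (r4,c2).
row 5 has {H,He,Li,B,C,N}; column 4 has {He,Li,B} — only Be is left for (r5,c4).
row 6 has {He,Li,B,N}; column 2 has {H,Li,Be,B} — only C is left for (r6,c2).
row 6 has {He,Li,B,C,N}; column 4 has {He,Li,Be,B} — only H is left for (r6,c4).
row 6 has {H,He,Li,B,C,N}; column 7 has {H,He,Li,B,C,N} — only Be is left for (r6,c7).
row 7 has {H,Li,Be,B}; column 6 has {H,He,Li,Be,B,C} — only N is left for (r7,c6).
row 1 has {H,He,Li,Be,B,C}; column 2 has {H,Li,Be,B,C} — only N is left for (r1,c2).
row 2 has {H,He,Li,Be,B,C}; column 4 has {H,He,Li,Be,B} — only N is left for (r2,c4).
row 7 has {H,Li,Be,B,N}; column 2 has {H,Li,Be,B,C,N} — only He is left for (r7,c2).
row 7 has {H,He,Li,Be,B,N}; column 4 has {H,He,Li,Be,B,N} — only C is left for (r7,c4).

C N He B Li Be H / He Be Li N H C B / Be B H Li C He N / N H Be He B Li C / B Li C Be N H He / Li C N H He B Be / H He B C Be N Li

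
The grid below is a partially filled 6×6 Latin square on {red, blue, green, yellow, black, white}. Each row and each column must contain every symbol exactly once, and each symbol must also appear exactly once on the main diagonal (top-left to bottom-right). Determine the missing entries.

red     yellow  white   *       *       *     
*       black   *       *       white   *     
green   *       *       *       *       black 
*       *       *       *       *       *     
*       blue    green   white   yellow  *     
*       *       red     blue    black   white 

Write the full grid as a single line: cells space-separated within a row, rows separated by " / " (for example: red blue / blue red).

(r3,c3) = blue
(r3,c5) = red
(r4,c4) = green
(r4,c5) = blue
(r5,c1) = black
(r5,c6) = red
(r6,c1) = yellow
(r6,c2) = green
(r1,c4) = black
(r1,c5) = green
(r1,c6) = blue
(r2,c1) = blue
(r2,c3) = yellow
(r2,c4) = red
(r2,c6) = green
(r3,c2) = white
(r3,c4) = yellow
(r4,c1) = white
(r4,c2) = red
(r4,c3) = black
(r4,c6) = yellow

red yellow white black green blue / blue black yellow red white green / green white blue yellow red black / white red black green blue yellow / black blue green white yellow red / yellow green red blue black white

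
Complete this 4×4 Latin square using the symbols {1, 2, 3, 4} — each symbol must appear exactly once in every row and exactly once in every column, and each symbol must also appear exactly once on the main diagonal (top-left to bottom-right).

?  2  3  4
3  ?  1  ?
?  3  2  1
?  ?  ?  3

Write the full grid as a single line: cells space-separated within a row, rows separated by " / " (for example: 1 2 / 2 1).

1 2 3 4 / 3 4 1 2 / 4 3 2 1 / 2 1 4 3

Cell (r1,c1): row 1 has {2,3,4}; column 1 has {3}; the diagonal has {2,3} → 1.
Cell (r2,c2): row 2 has {1,3}; column 2 has {2,3}; the diagonal has {1,2,3} → 4.
Cell (r2,c4): row 2 has {1,3,4}; column 4 has {1,3,4} → 2.
Cell (r3,c1): row 3 has {1,2,3}; column 1 has {1,3} → 4.
Cell (r4,c1): row 4 has {3}; column 1 has {1,3,4} → 2.
Cell (r4,c2): row 4 has {2,3}; column 2 has {2,3,4} → 1.
Cell (r4,c3): row 4 has {1,2,3}; column 3 has {1,2,3} → 4.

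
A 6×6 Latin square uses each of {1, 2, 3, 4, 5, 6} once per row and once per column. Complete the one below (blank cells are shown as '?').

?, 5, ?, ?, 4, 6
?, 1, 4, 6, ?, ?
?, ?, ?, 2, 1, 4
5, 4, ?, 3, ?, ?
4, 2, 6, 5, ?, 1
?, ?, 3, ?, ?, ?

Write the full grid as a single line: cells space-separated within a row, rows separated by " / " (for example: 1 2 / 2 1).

3 5 2 1 4 6 / 2 1 4 6 5 3 / 6 3 5 2 1 4 / 5 4 1 3 6 2 / 4 2 6 5 3 1 / 1 6 3 4 2 5

Cell (r1,c4): row 1 has {4,5,6}; column 4 has {2,3,5,6} → 1.
Cell (r3,c3): row 3 has {1,2,4}; column 3 has {3,4,6} → 5.
Cell (r4,c6): row 4 has {3,4,5}; column 6 has {1,4,6} → 2.
Cell (r5,c5): row 5 has {1,2,4,5,6}; column 5 has {1,4} → 3.
Cell (r6,c2): row 6 has {3}; column 2 has {1,2,4,5} → 6.
Cell (r6,c4): row 6 has {3,6}; column 4 has {1,2,3,5,6} → 4.
Cell (r6,c6): row 6 has {3,4,6}; column 6 has {1,2,4,6} → 5.
Cell (r1,c3): row 1 has {1,4,5,6}; column 3 has {3,4,5,6} → 2.
Cell (r2,c6): row 2 has {1,4,6}; column 6 has {1,2,4,5,6} → 3.
Cell (r3,c2): row 3 has {1,2,4,5}; column 2 has {1,2,4,5,6} → 3.
Cell (r4,c3): row 4 has {2,3,4,5}; column 3 has {2,3,4,5,6} → 1.
Cell (r4,c5): row 4 has {1,2,3,4,5}; column 5 has {1,3,4} → 6.
Cell (r6,c5): row 6 has {3,4,5,6}; column 5 has {1,3,4,6} → 2.
Cell (r1,c1): row 1 has {1,2,4,5,6}; column 1 has {4,5} → 3.
Cell (r2,c1): row 2 has {1,3,4,6}; column 1 has {3,4,5} → 2.
Cell (r2,c5): row 2 has {1,2,3,4,6}; column 5 has {1,2,3,4,6} → 5.
Cell (r3,c1): row 3 has {1,2,3,4,5}; column 1 has {2,3,4,5} → 6.
Cell (r6,c1): row 6 has {2,3,4,5,6}; column 1 has {2,3,4,5,6} → 1.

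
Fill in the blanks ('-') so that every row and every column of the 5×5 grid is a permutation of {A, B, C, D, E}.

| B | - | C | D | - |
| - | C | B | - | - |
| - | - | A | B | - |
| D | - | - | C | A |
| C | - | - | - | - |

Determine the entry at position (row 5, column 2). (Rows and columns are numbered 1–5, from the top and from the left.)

E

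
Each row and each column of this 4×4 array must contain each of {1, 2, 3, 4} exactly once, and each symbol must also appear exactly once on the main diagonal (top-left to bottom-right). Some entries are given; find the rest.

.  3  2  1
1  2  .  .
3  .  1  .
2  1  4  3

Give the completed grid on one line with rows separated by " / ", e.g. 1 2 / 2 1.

4 3 2 1 / 1 2 3 4 / 3 4 1 2 / 2 1 4 3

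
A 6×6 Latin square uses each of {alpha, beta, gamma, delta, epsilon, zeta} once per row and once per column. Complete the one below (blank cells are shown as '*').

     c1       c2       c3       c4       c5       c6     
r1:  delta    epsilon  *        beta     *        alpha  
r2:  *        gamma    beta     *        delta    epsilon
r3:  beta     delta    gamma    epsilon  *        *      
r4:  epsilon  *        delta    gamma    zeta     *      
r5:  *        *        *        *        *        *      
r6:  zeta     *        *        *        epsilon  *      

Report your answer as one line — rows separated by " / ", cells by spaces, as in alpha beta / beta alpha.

delta epsilon zeta beta gamma alpha / alpha gamma beta zeta delta epsilon / beta delta gamma epsilon alpha zeta / epsilon alpha delta gamma zeta beta / gamma zeta epsilon alpha beta delta / zeta beta alpha delta epsilon gamma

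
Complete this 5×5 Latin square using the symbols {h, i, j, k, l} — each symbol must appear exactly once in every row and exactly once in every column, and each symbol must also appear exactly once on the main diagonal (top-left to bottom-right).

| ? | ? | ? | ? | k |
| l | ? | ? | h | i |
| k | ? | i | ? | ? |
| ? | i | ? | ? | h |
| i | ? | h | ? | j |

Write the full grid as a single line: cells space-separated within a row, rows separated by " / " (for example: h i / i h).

At row 1, column 1: row 1 has {k}; column 1 has {i,k,l}; the diagonal has {i,j}; that leaves h.
At row 2, column 2: row 2 has {h,i,l}; column 2 has {i}; the diagonal has {h,i,j}; that leaves k.
At row 2, column 3: row 2 has {h,i,k,l}; column 3 has {h,i}; that leaves j.
At row 3, column 5: row 3 has {i,k}; column 5 has {h,i,j,k}; that leaves l.
At row 4, column 1: row 4 has {h,i}; column 1 has {h,i,k,l}; that leaves j.
At row 4, column 4: row 4 has {h,i,j}; column 4 has {h}; the diagonal has {h,i,j,k}; that leaves l.
At row 5, column 2: row 5 has {h,i,j}; column 2 has {i,k}; that leaves l.
At row 5, column 4: row 5 has {h,i,j,l}; column 4 has {h,l}; that leaves k.
At row 1, column 2: row 1 has {h,k}; column 2 has {i,k,l}; that leaves j.
At row 1, column 3: row 1 has {h,j,k}; column 3 has {h,i,j}; that leaves l.
At row 1, column 4: row 1 has {h,j,k,l}; column 4 has {h,k,l}; that leaves i.
At row 3, column 2: row 3 has {i,k,l}; column 2 has {i,j,k,l}; that leaves h.
At row 3, column 4: row 3 has {h,i,k,l}; column 4 has {h,i,k,l}; that leaves j.
At row 4, column 3: row 4 has {h,i,j,l}; column 3 has {h,i,j,l}; that leaves k.

h j l i k / l k j h i / k h i j l / j i k l h / i l h k j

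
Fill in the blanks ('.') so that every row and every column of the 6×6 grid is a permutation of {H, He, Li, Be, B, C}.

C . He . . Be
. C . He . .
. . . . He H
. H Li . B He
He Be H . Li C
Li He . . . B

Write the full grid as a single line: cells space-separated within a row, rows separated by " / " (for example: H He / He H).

C B He Li H Be / H C B He Be Li / B Li C Be He H / Be H Li C B He / He Be H B Li C / Li He Be H C B

(r1,c5) = H
(r2,c5) = Be
(r2,c6) = Li
(r4,c1) = Be
(r4,c4) = C
(r5,c4) = B
(r6,c5) = C
(r1,c4) = Li
(r2,c3) = B
(r3,c1) = B
(r3,c2) = Li
(r3,c4) = Be
(r6,c3) = Be
(r6,c4) = H
(r1,c2) = B
(r2,c1) = H
(r3,c3) = C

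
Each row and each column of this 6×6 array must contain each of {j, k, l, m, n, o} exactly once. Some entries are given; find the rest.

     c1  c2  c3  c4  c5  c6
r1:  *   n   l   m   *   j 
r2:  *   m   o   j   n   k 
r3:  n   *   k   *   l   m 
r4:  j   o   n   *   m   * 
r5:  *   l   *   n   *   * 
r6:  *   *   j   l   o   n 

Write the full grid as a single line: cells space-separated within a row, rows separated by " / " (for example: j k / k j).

(r1,c5) = k
(r2,c1) = l
(r3,c2) = j
(r3,c4) = o
(r4,c4) = k
(r4,c6) = l
(r5,c3) = m
(r5,c5) = j
(r5,c6) = o
(r6,c2) = k
(r1,c1) = o
(r5,c1) = k
(r6,c1) = m

o n l m k j / l m o j n k / n j k o l m / j o n k m l / k l m n j o / m k j l o n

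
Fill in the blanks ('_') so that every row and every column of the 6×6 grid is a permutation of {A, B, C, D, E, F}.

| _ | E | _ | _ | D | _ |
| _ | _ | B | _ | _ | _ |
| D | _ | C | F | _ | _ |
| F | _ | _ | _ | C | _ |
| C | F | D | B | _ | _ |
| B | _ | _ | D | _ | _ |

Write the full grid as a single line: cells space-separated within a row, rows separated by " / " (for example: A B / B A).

A E F C D B / E D B A F C / D A C F B E / F B A E C D / C F D B E A / B C E D A F

row 1 has {D,E}; column 1 has {B,C,D,F} — only A is left for (r1,c1).
row 1 has {A,D,E}; column 3 has {B,C,D} — only F is left for (r1,c3).
row 1 has {A,D,E,F}; column 4 has {B,D,F} — only C is left for (r1,c4).
row 1 has {A,C,D,E,F}; column 6 is empty so far — only B is left for (r1,c6).
row 2 has {B}; column 1 has {A,B,C,D,F} — only E is left for (r2,c1).
row 2 has {B,E}; column 4 has {B,C,D,F} — only A is left for (r2,c4).
row 2 has {A,B,E}; column 5 has {C,D} — only F is left for (r2,c5).
row 4 has {C,F}; column 4 has {A,B,C,D,F} — only E is left for (r4,c4).
row 4 has {C,E,F}; column 3 has {B,C,D,F} — only A is left for (r4,c3).
row 4 has {A,C,E,F}; column 6 has {B} — only D is left for (r4,c6).
row 6 has {B,D}; column 3 has {A,B,C,D,F} — only E is left for (r6,c3).
row 6 has {B,D,E}; column 5 has {C,D,F} — only A is left for (r6,c5).
row 2 has {A,B,E,F}; column 6 has {B,D} — only C is left for (r2,c6).
row 4 has {A,C,D,E,F}; column 2 has {E,F} — only B is left for (r4,c2).
row 5 has {B,C,D,F}; column 5 has {A,C,D,F} — only E is left for (r5,c5).
row 5 has {B,C,D,E,F}; column 6 has {B,C,D} — only A is left for (r5,c6).
row 6 has {A,B,D,E}; column 2 has {B,E,F} — only C is left for (r6,c2).
row 6 has {A,B,C,D,E}; column 6 has {A,B,C,D} — only F is left for (r6,c6).
row 2 has {A,B,C,E,F}; column 2 has {B,C,E,F} — only D is left for (r2,c2).
row 3 has {C,D,F}; column 2 has {B,C,D,E,F} — only A is left for (r3,c2).
row 3 has {A,C,D,F}; column 5 has {A,C,D,E,F} — only B is left for (r3,c5).
row 3 has {A,B,C,D,F}; column 6 has {A,B,C,D,F} — only E is left for (r3,c6).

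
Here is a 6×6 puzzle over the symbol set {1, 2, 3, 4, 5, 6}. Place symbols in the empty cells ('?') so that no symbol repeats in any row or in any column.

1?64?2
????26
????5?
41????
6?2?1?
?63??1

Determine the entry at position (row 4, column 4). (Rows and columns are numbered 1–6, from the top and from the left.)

2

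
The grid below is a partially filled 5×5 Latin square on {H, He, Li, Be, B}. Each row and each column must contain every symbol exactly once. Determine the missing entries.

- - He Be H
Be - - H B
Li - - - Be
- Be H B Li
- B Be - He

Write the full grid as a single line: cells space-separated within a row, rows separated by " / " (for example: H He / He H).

B Li He Be H / Be He Li H B / Li H B He Be / He Be H B Li / H B Be Li He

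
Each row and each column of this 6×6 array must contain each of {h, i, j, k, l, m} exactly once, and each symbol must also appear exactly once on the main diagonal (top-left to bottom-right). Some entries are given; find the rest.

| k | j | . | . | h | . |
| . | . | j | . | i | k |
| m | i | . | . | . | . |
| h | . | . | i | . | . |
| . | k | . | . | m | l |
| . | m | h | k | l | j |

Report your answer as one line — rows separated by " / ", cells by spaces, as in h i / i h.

(r2,c1) = l
(r2,c2) = h
(r2,c4) = m
(r3,c3) = l
(r3,c6) = h
(r4,c2) = l
(r4,c6) = m
(r5,c3) = i
(r6,c1) = i
(r1,c3) = m
(r1,c4) = l
(r1,c6) = i
(r3,c4) = j
(r3,c5) = k
(r4,c3) = k
(r4,c5) = j
(r5,c1) = j
(r5,c4) = h

k j m l h i / l h j m i k / m i l j k h / h l k i j m / j k i h m l / i m h k l j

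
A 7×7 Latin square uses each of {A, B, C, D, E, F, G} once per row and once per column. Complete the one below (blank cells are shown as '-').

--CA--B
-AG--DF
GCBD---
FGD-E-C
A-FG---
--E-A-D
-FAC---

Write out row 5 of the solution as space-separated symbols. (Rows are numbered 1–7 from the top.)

A D F G B C E

(r3,c5) = F
(r4,c4) = B
(r4,c6) = A
(r5,c7) = E
(r6,c2) = B
(r6,c4) = F
(r7,c7) = G
(r2,c4) = E
(r3,c6) = E
(r3,c7) = A
(r5,c2) = D
(r6,c1) = C
(r6,c6) = G
(r7,c6) = B
(r1,c2) = E
(r1,c6) = F
(r2,c1) = B
(r2,c5) = C
(r5,c5) = B
(r5,c6) = C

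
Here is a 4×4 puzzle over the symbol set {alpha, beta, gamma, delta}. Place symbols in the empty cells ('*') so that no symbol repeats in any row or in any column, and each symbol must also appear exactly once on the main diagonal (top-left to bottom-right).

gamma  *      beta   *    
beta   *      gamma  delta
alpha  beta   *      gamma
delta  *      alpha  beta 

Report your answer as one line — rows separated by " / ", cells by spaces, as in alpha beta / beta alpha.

(r1,c4) = alpha
(r2,c2) = alpha
(r3,c3) = delta
(r4,c2) = gamma
(r1,c2) = delta

gamma delta beta alpha / beta alpha gamma delta / alpha beta delta gamma / delta gamma alpha beta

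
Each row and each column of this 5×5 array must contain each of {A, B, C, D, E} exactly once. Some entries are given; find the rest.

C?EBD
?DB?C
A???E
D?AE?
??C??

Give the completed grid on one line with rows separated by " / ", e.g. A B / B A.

row 1 has {B,C,D,E}; column 2 has {D} — only A is left for (r1,c2).
row 2 has {B,C,D}; column 1 has {A,C,D} — only E is left for (r2,c1).
row 2 has {B,C,D,E}; column 4 has {B,E} — only A is left for (r2,c4).
row 3 has {A,E}; column 3 has {A,B,C,E} — only D is left for (r3,c3).
row 3 has {A,D,E}; column 4 has {A,B,E} — only C is left for (r3,c4).
row 4 has {A,D,E}; column 5 has {C,D,E} — only B is left for (r4,c5).
row 5 has {C}; column 1 has {A,C,D,E} — only B is left for (r5,c1).
row 5 has {B,C}; column 2 has {A,D} — only E is left for (r5,c2).
row 5 has {B,C,E}; column 4 has {A,B,C,E} — only D is left for (r5,c4).
row 5 has {B,C,D,E}; column 5 has {B,C,D,E} — only A is left for (r5,c5).
row 3 has {A,C,D,E}; column 2 has {A,D,E} — only B is left for (r3,c2).
row 4 has {A,B,D,E}; column 2 has {A,B,D,E} — only C is left for (r4,c2).

C A E B D / E D B A C / A B D C E / D C A E B / B E C D A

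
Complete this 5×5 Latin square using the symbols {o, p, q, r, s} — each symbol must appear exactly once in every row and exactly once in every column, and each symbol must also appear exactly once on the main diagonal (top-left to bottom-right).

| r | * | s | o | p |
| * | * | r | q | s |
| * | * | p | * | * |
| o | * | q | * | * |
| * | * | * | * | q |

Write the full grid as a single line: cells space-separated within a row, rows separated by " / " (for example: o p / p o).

r q s o p / p o r q s / q s p r o / o p q s r / s r o p q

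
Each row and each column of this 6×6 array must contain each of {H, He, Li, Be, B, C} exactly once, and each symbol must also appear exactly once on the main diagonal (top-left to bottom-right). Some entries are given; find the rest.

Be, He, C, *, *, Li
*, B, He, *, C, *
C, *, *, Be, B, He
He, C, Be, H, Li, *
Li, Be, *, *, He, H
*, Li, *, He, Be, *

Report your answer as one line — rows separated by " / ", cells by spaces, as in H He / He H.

Be He C B H Li / H B He Li C Be / C H Li Be B He / He C Be H Li B / Li Be B C He H / B Li H He Be C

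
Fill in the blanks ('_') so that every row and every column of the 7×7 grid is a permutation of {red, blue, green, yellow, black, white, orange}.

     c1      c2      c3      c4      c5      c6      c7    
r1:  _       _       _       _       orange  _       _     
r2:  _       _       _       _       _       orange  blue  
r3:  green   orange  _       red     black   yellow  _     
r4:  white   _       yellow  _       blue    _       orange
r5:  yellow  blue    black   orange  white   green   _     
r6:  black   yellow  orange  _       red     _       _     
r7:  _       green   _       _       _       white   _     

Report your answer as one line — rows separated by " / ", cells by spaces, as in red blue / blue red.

blue white green black orange red yellow / red black white yellow green orange blue / green orange blue red black yellow white / white red yellow green blue black orange / yellow blue black orange white green red / black yellow orange white red blue green / orange green red blue yellow white black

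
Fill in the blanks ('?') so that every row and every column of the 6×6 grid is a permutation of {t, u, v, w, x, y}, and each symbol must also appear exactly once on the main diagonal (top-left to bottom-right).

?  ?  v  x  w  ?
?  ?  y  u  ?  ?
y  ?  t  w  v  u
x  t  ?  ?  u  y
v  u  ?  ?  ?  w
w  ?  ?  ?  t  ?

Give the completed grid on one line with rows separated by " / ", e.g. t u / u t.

u y v x w t / t w y u x v / y x t w v u / x t w v u y / v u x t y w / w v u y t x

row 1 has {v,w,x}; column 1 has {v,w,x,y}; the diagonal has {t} — only u is left for (r1,c1).
row 1 has {u,v,w,x}; column 2 has {t,u} — only y is left for (r1,c2).
row 1 has {u,v,w,x,y}; column 6 has {u,w,y} — only t is left for (r1,c6).
row 2 has {u,y}; column 1 has {u,v,w,x,y} — only t is left for (r2,c1).
row 2 has {t,u,y}; column 5 has {t,u,v,w} — only x is left for (r2,c5).
row 2 has {t,u,x,y}; column 6 has {t,u,w,y} — only v is left for (r2,c6).
row 3 has {t,u,v,w,y}; column 2 has {t,u,y} — only x is left for (r3,c2).
row 4 has {t,u,x,y}; column 3 has {t,v,y} — only w is left for (r4,c3).
row 4 has {t,u,w,x,y}; column 4 has {u,w,x}; the diagonal has {t,u} — only v is left for (r4,c4).
row 5 has {u,v,w}; column 3 has {t,v,w,y} — only x is left for (r5,c3).
row 5 has {u,v,w,x}; column 5 has {t,u,v,w,x}; the diagonal has {t,u,v} — only y is left for (r5,c5).
row 6 has {t,w}; column 2 has {t,u,x,y} — only v is left for (r6,c2).
row 6 has {t,v,w}; column 3 has {t,v,w,x,y} — only u is left for (r6,c3).
row 6 has {t,u,v,w}; column 4 has {u,v,w,x} — only y is left for (r6,c4).
row 6 has {t,u,v,w,y}; column 6 has {t,u,v,w,y}; the diagonal has {t,u,v,y} — only x is left for (r6,c6).
row 2 has {t,u,v,x,y}; column 2 has {t,u,v,x,y}; the diagonal has {t,u,v,x,y} — only w is left for (r2,c2).
row 5 has {u,v,w,x,y}; column 4 has {u,v,w,x,y} — only t is left for (r5,c4).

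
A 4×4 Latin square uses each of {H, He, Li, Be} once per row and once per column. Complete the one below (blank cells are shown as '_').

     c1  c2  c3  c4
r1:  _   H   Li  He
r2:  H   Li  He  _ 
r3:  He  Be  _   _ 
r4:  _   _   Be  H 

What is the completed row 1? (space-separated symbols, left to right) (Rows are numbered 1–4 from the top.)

Be H Li He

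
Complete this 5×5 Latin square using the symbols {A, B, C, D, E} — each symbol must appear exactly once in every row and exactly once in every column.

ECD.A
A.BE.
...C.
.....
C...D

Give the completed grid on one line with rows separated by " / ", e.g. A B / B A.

E C D B A / A D B E C / D E A C B / B A C D E / C B E A D

row 1 has {A,C,D,E}; column 4 has {C,E} — only B is left for (r1,c4).
row 2 has {A,B,E}; column 2 has {C} — only D is left for (r2,c2).
row 2 has {A,B,D,E}; column 5 has {A,D} — only C is left for (r2,c5).
row 5 has {C,D}; column 4 has {B,C,E} — only A is left for (r5,c4).
row 4 is empty so far; column 4 has {A,B,C,E} — only D is left for (r4,c4).
row 5 has {A,C,D}; column 3 has {B,D} — only E is left for (r5,c3).
row 3 has {C}; column 3 has {B,D,E} — only A is left for (r3,c3).
row 4 has {D}; column 1 has {A,C,E} — only B is left for (r4,c1).
row 4 has {B,D}; column 3 has {A,B,D,E} — only C is left for (r4,c3).
row 4 has {B,C,D}; column 5 has {A,C,D} — only E is left for (r4,c5).
row 5 has {A,C,D,E}; column 2 has {C,D} — only B is left for (r5,c2).
row 3 has {A,C}; column 1 has {A,B,C,E} — only D is left for (r3,c1).
row 3 has {A,C,D}; column 2 has {B,C,D} — only E is left for (r3,c2).
row 3 has {A,C,D,E}; column 5 has {A,C,D,E} — only B is left for (r3,c5).
row 4 has {B,C,D,E}; column 2 has {B,C,D,E} — only A is left for (r4,c2).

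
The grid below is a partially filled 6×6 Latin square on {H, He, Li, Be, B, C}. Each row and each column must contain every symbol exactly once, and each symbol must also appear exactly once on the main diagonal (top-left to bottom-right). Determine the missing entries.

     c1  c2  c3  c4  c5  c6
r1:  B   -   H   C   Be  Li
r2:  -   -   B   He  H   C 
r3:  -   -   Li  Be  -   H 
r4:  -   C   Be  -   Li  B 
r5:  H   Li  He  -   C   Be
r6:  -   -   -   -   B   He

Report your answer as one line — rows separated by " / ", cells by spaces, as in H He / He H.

row 1 has {H,Li,Be,B,C}; column 2 has {Li,C} — only He is left for (r1,c2).
row 2 has {H,He,B,C}; column 2 has {He,Li,C}; the diagonal has {He,Li,B,C} — only Be is left for (r2,c2).
row 3 has {H,Li,Be}; column 2 has {He,Li,Be,C} — only B is left for (r3,c2).
row 3 has {H,Li,Be,B}; column 5 has {H,Li,Be,B,C} — only He is left for (r3,c5).
row 4 has {Li,Be,B,C}; column 1 has {H,B} — only He is left for (r4,c1).
row 4 has {He,Li,Be,B,C}; column 4 has {He,Be,C}; the diagonal has {He,Li,Be,B,C} — only H is left for (r4,c4).
row 5 has {H,He,Li,Be,C}; column 4 has {H,He,Be,C} — only B is left for (r5,c4).
row 6 has {He,B}; column 2 has {He,Li,Be,B,C} — only H is left for (r6,c2).
row 6 has {H,He,B}; column 3 has {H,He,Li,Be,B} — only C is left for (r6,c3).
row 6 has {H,He,B,C}; column 4 has {H,He,Be,B,C} — only Li is left for (r6,c4).
row 2 has {H,He,Be,B,C}; column 1 has {H,He,B} — only Li is left for (r2,c1).
row 3 has {H,He,Li,Be,B}; column 1 has {H,He,Li,B} — only C is left for (r3,c1).
row 6 has {H,He,Li,B,C}; column 1 has {H,He,Li,B,C} — only Be is left for (r6,c1).

B He H C Be Li / Li Be B He H C / C B Li Be He H / He C Be H Li B / H Li He B C Be / Be H C Li B He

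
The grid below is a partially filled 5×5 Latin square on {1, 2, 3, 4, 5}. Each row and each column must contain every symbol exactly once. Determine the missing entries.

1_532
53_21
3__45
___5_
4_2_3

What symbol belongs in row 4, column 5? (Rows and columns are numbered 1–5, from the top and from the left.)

(r1,c2) = 4
(r2,c3) = 4
(r3,c3) = 1
(r4,c1) = 2
(r4,c2) = 1
(r4,c3) = 3
(r4,c5) = 4

4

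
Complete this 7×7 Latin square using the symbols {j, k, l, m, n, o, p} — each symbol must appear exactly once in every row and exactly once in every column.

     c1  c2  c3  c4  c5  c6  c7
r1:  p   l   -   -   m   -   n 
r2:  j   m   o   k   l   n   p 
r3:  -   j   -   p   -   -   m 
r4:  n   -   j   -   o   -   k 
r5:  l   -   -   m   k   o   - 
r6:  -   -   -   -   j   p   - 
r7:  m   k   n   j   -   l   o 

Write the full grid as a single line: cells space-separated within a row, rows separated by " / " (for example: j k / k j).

At row 1, column 3: row 1 has {l,m,n,p}; column 3 has {j,n,o}; that leaves k.
At row 1, column 4: row 1 has {k,l,m,n,p}; column 4 has {j,k,m,p}; that leaves o.
At row 1, column 6: row 1 has {k,l,m,n,o,p}; column 6 has {l,n,o,p}; that leaves j.
At row 3, column 3: row 3 has {j,m,p}; column 3 has {j,k,n,o}; that leaves l.
At row 3, column 5: row 3 has {j,l,m,p}; column 5 has {j,k,l,m,o}; that leaves n.
At row 3, column 6: row 3 has {j,l,m,n,p}; column 6 has {j,l,n,o,p}; that leaves k.
At row 4, column 2: row 4 has {j,k,n,o}; column 2 has {j,k,l,m}; that leaves p.
At row 4, column 4: row 4 has {j,k,n,o,p}; column 4 has {j,k,m,o,p}; that leaves l.
At row 4, column 6: row 4 has {j,k,l,n,o,p}; column 6 has {j,k,l,n,o,p}; that leaves m.
At row 5, column 2: row 5 has {k,l,m,o}; column 2 has {j,k,l,m,p}; that leaves n.
At row 5, column 3: row 5 has {k,l,m,n,o}; column 3 has {j,k,l,n,o}; that leaves p.
At row 5, column 7: row 5 has {k,l,m,n,o,p}; column 7 has {k,m,n,o,p}; that leaves j.
At row 6, column 2: row 6 has {j,p}; column 2 has {j,k,l,m,n,p}; that leaves o.
At row 6, column 3: row 6 has {j,o,p}; column 3 has {j,k,l,n,o,p}; that leaves m.
At row 6, column 4: row 6 has {j,m,o,p}; column 4 has {j,k,l,m,o,p}; that leaves n.
At row 6, column 7: row 6 has {j,m,n,o,p}; column 7 has {j,k,m,n,o,p}; that leaves l.
At row 7, column 5: row 7 has {j,k,l,m,n,o}; column 5 has {j,k,l,m,n,o}; that leaves p.
At row 3, column 1: row 3 has {j,k,l,m,n,p}; column 1 has {j,l,m,n,p}; that leaves o.
At row 6, column 1: row 6 has {j,l,m,n,o,p}; column 1 has {j,l,m,n,o,p}; that leaves k.

p l k o m j n / j m o k l n p / o j l p n k m / n p j l o m k / l n p m k o j / k o m n j p l / m k n j p l o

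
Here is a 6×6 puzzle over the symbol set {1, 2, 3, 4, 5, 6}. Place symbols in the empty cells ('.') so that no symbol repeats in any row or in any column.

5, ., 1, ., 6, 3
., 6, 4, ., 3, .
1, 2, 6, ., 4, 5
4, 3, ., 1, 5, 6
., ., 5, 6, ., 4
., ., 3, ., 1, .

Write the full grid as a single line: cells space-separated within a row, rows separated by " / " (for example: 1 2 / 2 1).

(r1,c2) = 4
(r1,c4) = 2
(r2,c1) = 2
(r2,c4) = 5
(r2,c6) = 1
(r3,c4) = 3
(r4,c3) = 2
(r5,c1) = 3
(r5,c2) = 1
(r5,c5) = 2
(r6,c1) = 6
(r6,c2) = 5
(r6,c4) = 4
(r6,c6) = 2

5 4 1 2 6 3 / 2 6 4 5 3 1 / 1 2 6 3 4 5 / 4 3 2 1 5 6 / 3 1 5 6 2 4 / 6 5 3 4 1 2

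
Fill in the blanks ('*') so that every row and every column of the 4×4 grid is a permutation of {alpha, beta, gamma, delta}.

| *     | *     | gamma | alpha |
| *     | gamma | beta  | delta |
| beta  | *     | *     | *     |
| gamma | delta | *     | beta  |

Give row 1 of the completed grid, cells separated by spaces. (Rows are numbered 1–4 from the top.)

delta beta gamma alpha

(r1,c1) = delta
(r1,c2) = beta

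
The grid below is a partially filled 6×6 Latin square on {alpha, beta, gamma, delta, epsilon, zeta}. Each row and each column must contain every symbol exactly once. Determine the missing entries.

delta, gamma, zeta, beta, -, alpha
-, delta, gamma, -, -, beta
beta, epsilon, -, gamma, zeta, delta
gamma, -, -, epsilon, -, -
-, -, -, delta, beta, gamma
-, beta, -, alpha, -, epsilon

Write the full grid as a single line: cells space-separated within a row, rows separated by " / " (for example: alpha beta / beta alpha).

(r1,c5) = epsilon
(r2,c4) = zeta
(r2,c5) = alpha
(r3,c3) = alpha
(r4,c5) = delta
(r4,c6) = zeta
(r5,c3) = epsilon
(r6,c1) = zeta
(r6,c3) = delta
(r6,c5) = gamma
(r2,c1) = epsilon
(r4,c2) = alpha
(r4,c3) = beta
(r5,c1) = alpha
(r5,c2) = zeta

delta gamma zeta beta epsilon alpha / epsilon delta gamma zeta alpha beta / beta epsilon alpha gamma zeta delta / gamma alpha beta epsilon delta zeta / alpha zeta epsilon delta beta gamma / zeta beta delta alpha gamma epsilon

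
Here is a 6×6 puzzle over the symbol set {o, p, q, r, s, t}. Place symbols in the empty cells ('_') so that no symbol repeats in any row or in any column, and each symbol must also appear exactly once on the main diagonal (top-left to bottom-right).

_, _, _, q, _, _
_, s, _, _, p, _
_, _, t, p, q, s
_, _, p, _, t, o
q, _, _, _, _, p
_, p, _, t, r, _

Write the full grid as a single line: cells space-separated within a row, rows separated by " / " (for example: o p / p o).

At row 4, column 4: row 4 has {o,p,t}; column 4 has {p,q,t}; the diagonal has {s,t}; that leaves r.
At row 5, column 5: row 5 has {p,q}; column 5 has {p,q,r,t}; the diagonal has {r,s,t}; that leaves o.
At row 6, column 6: row 6 has {p,r,t}; column 6 has {o,p,s}; the diagonal has {o,r,s,t}; that leaves q.
At row 1, column 1: row 1 has {q}; column 1 has {q}; the diagonal has {o,q,r,s,t}; that leaves p.
At row 1, column 5: row 1 has {p,q}; column 5 has {o,p,q,r,t}; that leaves s.
At row 2, column 4: row 2 has {p,s}; column 4 has {p,q,r,t}; that leaves o.
At row 4, column 1: row 4 has {o,p,r,t}; column 1 has {p,q}; that leaves s.
At row 4, column 2: row 4 has {o,p,r,s,t}; column 2 has {p,s}; that leaves q.
At row 5, column 4: row 5 has {o,p,q}; column 4 has {o,p,q,r,t}; that leaves s.
At row 6, column 1: row 6 has {p,q,r,t}; column 1 has {p,q,s}; that leaves o.
At row 6, column 3: row 6 has {o,p,q,r,t}; column 3 has {p,t}; that leaves s.
At row 3, column 1: row 3 has {p,q,s,t}; column 1 has {o,p,q,s}; that leaves r.
At row 3, column 2: row 3 has {p,q,r,s,t}; column 2 has {p,q,s}; that leaves o.
At row 5, column 3: row 5 has {o,p,q,s}; column 3 has {p,s,t}; that leaves r.
At row 1, column 3: row 1 has {p,q,s}; column 3 has {p,r,s,t}; that leaves o.
At row 2, column 1: row 2 has {o,p,s}; column 1 has {o,p,q,r,s}; that leaves t.
At row 2, column 3: row 2 has {o,p,s,t}; column 3 has {o,p,r,s,t}; that leaves q.
At row 2, column 6: row 2 has {o,p,q,s,t}; column 6 has {o,p,q,s}; that leaves r.
At row 5, column 2: row 5 has {o,p,q,r,s}; column 2 has {o,p,q,s}; that leaves t.
At row 1, column 2: row 1 has {o,p,q,s}; column 2 has {o,p,q,s,t}; that leaves r.
At row 1, column 6: row 1 has {o,p,q,r,s}; column 6 has {o,p,q,r,s}; that leaves t.

p r o q s t / t s q o p r / r o t p q s / s q p r t o / q t r s o p / o p s t r q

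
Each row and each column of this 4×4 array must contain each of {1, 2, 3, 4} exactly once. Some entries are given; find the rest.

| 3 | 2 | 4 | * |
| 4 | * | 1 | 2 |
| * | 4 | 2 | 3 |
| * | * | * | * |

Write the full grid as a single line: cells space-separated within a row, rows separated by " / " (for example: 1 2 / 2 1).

3 2 4 1 / 4 3 1 2 / 1 4 2 3 / 2 1 3 4

Cell (r1,c4): row 1 has {2,3,4}; column 4 has {2,3} → 1.
Cell (r2,c2): row 2 has {1,2,4}; column 2 has {2,4} → 3.
Cell (r3,c1): row 3 has {2,3,4}; column 1 has {3,4} → 1.
Cell (r4,c1): row 4 is empty so far; column 1 has {1,3,4} → 2.
Cell (r4,c2): row 4 has {2}; column 2 has {2,3,4} → 1.
Cell (r4,c3): row 4 has {1,2}; column 3 has {1,2,4} → 3.
Cell (r4,c4): row 4 has {1,2,3}; column 4 has {1,2,3} → 4.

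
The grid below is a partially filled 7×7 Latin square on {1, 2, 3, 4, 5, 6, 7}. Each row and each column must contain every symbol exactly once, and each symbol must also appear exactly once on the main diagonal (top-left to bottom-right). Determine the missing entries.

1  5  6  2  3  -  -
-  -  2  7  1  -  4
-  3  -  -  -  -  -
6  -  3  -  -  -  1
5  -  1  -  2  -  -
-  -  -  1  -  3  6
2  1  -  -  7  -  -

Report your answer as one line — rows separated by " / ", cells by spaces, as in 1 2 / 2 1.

1 5 6 2 3 4 7 / 3 6 2 7 1 5 4 / 4 3 7 5 6 1 2 / 6 7 3 4 5 2 1 / 5 4 1 6 2 7 3 / 7 2 5 1 4 3 6 / 2 1 4 3 7 6 5

(r1,c7): row 1 has {1,2,3,5,6}; column 7 has {1,4,6}, so it must be 7.
(r2,c1): row 2 has {1,2,4,7}; column 1 has {1,2,5,6}, so it must be 3.
(r2,c2): row 2 has {1,2,3,4,7}; column 2 has {1,3,5}; the diagonal has {1,2,3}, so it must be 6.
(r2,c6): row 2 has {1,2,3,4,6,7}; column 6 has {3}, so it must be 5.
(r5,c7): row 5 has {1,2,5}; column 7 has {1,4,6,7}, so it must be 3.
(r7,c7): row 7 has {1,2,7}; column 7 has {1,3,4,6,7}; the diagonal has {1,2,3,6}, so it must be 5.
(r1,c6): row 1 has {1,2,3,5,6,7}; column 6 has {3,5}, so it must be 4.
(r3,c7): row 3 has {3}; column 7 has {1,3,4,5,6,7}, so it must be 2.
(r4,c4): row 4 has {1,3,6}; column 4 has {1,2,7}; the diagonal has {1,2,3,5,6}, so it must be 4.
(r4,c5): row 4 has {1,3,4,6}; column 5 has {1,2,3,7}, so it must be 5.
(r5,c4): row 5 has {1,2,3,5}; column 4 has {1,2,4,7}, so it must be 6.
(r5,c6): row 5 has {1,2,3,5,6}; column 6 has {3,4,5}, so it must be 7.
(r6,c5): row 6 has {1,3,6}; column 5 has {1,2,3,5,7}, so it must be 4.
(r7,c3): row 7 has {1,2,5,7}; column 3 has {1,2,3,6}, so it must be 4.
(r7,c4): row 7 has {1,2,4,5,7}; column 4 has {1,2,4,6,7}, so it must be 3.
(r7,c6): row 7 has {1,2,3,4,5,7}; column 6 has {3,4,5,7}, so it must be 6.
(r3,c3): row 3 has {2,3}; column 3 has {1,2,3,4,6}; the diagonal has {1,2,3,4,5,6}, so it must be 7.
(r3,c4): row 3 has {2,3,7}; column 4 has {1,2,3,4,6,7}, so it must be 5.
(r3,c5): row 3 has {2,3,5,7}; column 5 has {1,2,3,4,5,7}, so it must be 6.
(r3,c6): row 3 has {2,3,5,6,7}; column 6 has {3,4,5,6,7}, so it must be 1.
(r4,c6): row 4 has {1,3,4,5,6}; column 6 has {1,3,4,5,6,7}, so it must be 2.
(r5,c2): row 5 has {1,2,3,5,6,7}; column 2 has {1,3,5,6}, so it must be 4.
(r6,c1): row 6 has {1,3,4,6}; column 1 has {1,2,3,5,6}, so it must be 7.
(r6,c2): row 6 has {1,3,4,6,7}; column 2 has {1,3,4,5,6}, so it must be 2.
(r6,c3): row 6 has {1,2,3,4,6,7}; column 3 has {1,2,3,4,6,7}, so it must be 5.
(r3,c1): row 3 has {1,2,3,5,6,7}; column 1 has {1,2,3,5,6,7}, so it must be 4.
(r4,c2): row 4 has {1,2,3,4,5,6}; column 2 has {1,2,3,4,5,6}, so it must be 7.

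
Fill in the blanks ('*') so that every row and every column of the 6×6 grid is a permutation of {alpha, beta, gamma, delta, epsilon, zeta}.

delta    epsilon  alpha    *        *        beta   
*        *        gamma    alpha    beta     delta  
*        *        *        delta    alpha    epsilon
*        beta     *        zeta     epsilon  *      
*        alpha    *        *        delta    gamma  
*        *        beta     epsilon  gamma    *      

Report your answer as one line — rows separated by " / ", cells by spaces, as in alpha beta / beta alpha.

delta epsilon alpha gamma zeta beta / epsilon zeta gamma alpha beta delta / beta gamma zeta delta alpha epsilon / gamma beta delta zeta epsilon alpha / zeta alpha epsilon beta delta gamma / alpha delta beta epsilon gamma zeta

At row 1, column 4: row 1 has {alpha,beta,delta,epsilon}; column 4 has {alpha,delta,epsilon,zeta}; that leaves gamma.
At row 1, column 5: row 1 has {alpha,beta,gamma,delta,epsilon}; column 5 has {alpha,beta,gamma,delta,epsilon}; that leaves zeta.
At row 2, column 2: row 2 has {alpha,beta,gamma,delta}; column 2 has {alpha,beta,epsilon}; that leaves zeta.
At row 3, column 2: row 3 has {alpha,delta,epsilon}; column 2 has {alpha,beta,epsilon,zeta}; that leaves gamma.
At row 3, column 3: row 3 has {alpha,gamma,delta,epsilon}; column 3 has {alpha,beta,gamma}; that leaves zeta.
At row 4, column 3: row 4 has {beta,epsilon,zeta}; column 3 has {alpha,beta,gamma,zeta}; that leaves delta.
At row 4, column 6: row 4 has {beta,delta,epsilon,zeta}; column 6 has {beta,gamma,delta,epsilon}; that leaves alpha.
At row 5, column 3: row 5 has {alpha,gamma,delta}; column 3 has {alpha,beta,gamma,delta,zeta}; that leaves epsilon.
At row 5, column 4: row 5 has {alpha,gamma,delta,epsilon}; column 4 has {alpha,gamma,delta,epsilon,zeta}; that leaves beta.
At row 6, column 2: row 6 has {beta,gamma,epsilon}; column 2 has {alpha,beta,gamma,epsilon,zeta}; that leaves delta.
At row 6, column 6: row 6 has {beta,gamma,delta,epsilon}; column 6 has {alpha,beta,gamma,delta,epsilon}; that leaves zeta.
At row 2, column 1: row 2 has {alpha,beta,gamma,delta,zeta}; column 1 has {delta}; that leaves epsilon.
At row 3, column 1: row 3 has {alpha,gamma,delta,epsilon,zeta}; column 1 has {delta,epsilon}; that leaves beta.
At row 4, column 1: row 4 has {alpha,beta,delta,epsilon,zeta}; column 1 has {beta,delta,epsilon}; that leaves gamma.
At row 5, column 1: row 5 has {alpha,beta,gamma,delta,epsilon}; column 1 has {beta,gamma,delta,epsilon}; that leaves zeta.
At row 6, column 1: row 6 has {beta,gamma,delta,epsilon,zeta}; column 1 has {beta,gamma,delta,epsilon,zeta}; that leaves alpha.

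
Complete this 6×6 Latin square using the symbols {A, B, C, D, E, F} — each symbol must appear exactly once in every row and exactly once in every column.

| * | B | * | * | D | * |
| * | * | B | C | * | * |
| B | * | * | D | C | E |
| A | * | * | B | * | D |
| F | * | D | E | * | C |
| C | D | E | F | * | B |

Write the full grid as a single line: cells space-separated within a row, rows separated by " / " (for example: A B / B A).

E B C A D F / D E B C F A / B F A D C E / A C F B E D / F A D E B C / C D E F A B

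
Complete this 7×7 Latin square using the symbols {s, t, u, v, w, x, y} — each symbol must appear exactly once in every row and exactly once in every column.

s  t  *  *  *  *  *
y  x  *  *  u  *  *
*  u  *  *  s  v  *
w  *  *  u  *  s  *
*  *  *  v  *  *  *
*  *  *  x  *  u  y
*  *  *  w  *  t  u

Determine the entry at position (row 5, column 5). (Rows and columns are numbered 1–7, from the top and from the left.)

t

(r1,c4) = y
(r2,c6) = w
(r3,c4) = t
(r1,c6) = x
(r2,c4) = s
(r3,c1) = x
(r3,c7) = w
(r5,c6) = y
(r7,c1) = v
(r1,c7) = v
(r2,c7) = t
(r3,c3) = y
(r4,c7) = x
(r5,c7) = s
(r6,c1) = t
(r1,c5) = w
(r2,c3) = v
(r4,c3) = t
(r5,c1) = u
(r5,c2) = w
(r5,c3) = x
(r5,c5) = t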